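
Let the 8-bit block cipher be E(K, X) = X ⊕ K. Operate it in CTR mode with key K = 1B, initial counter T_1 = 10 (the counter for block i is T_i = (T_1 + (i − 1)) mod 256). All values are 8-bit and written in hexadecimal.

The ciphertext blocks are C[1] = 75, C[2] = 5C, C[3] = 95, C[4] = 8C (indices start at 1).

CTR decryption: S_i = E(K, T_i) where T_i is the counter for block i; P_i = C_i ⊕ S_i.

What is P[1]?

P[1] = 7E

P[1]: T = 10, S = E(K, T) = 0B; 75 ⊕ 0B = 7E.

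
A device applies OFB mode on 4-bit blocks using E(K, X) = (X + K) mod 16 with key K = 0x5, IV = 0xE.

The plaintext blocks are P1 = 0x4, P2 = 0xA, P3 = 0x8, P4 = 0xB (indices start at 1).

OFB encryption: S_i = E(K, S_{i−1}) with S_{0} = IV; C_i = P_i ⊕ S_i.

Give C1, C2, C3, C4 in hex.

C1: S = E(K, 0xE) = 0x3; 0x4 ⊕ 0x3 = 0x7.
C2: S = E(K, 0x3) = 0x8; 0xA ⊕ 0x8 = 0x2.
C3: S = E(K, 0x8) = 0xD; 0x8 ⊕ 0xD = 0x5.
C4: S = E(K, 0xD) = 0x2; 0xB ⊕ 0x2 = 0x9.

C1 = 0x7, C2 = 0x2, C3 = 0x5, C4 = 0x9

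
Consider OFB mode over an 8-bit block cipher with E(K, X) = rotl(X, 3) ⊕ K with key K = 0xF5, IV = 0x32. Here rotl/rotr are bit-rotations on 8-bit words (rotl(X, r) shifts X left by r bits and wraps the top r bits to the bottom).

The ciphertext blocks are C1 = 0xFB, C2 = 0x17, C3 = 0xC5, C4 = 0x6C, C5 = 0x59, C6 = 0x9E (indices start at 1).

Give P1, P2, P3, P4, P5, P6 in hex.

P1 = 0x9F, P2 = 0xC1, P3 = 0x86, P4 = 0x83, P5 = 0xD3, P6 = 0x3F

OFB decryption: S_i = E(K, S_{i−1}) with S_{0} = IV; P_i = C_i ⊕ S_i.
P1: S = E(K, 0x32) = 0x64; 0xFB ⊕ 0x64 = 0x9F.
P2: S = E(K, 0x64) = 0xD6; 0x17 ⊕ 0xD6 = 0xC1.
P3: S = E(K, 0xD6) = 0x43; 0xC5 ⊕ 0x43 = 0x86.
P4: S = E(K, 0x43) = 0xEF; 0x6C ⊕ 0xEF = 0x83.
P5: S = E(K, 0xEF) = 0x8A; 0x59 ⊕ 0x8A = 0xD3.
P6: S = E(K, 0x8A) = 0xA1; 0x9E ⊕ 0xA1 = 0x3F.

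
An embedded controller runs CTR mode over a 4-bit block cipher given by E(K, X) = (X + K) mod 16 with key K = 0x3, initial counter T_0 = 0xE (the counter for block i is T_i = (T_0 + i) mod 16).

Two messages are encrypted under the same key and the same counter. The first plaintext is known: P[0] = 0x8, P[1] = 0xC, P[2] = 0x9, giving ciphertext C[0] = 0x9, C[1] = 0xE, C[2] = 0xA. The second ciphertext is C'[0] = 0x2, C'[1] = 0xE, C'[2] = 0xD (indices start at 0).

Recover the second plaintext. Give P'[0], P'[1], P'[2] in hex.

P'[0] = 0x3, P'[1] = 0xC, P'[2] = 0xE

In CTR with a reused counter, both messages share the same keystream S_i, so C_i ⊕ C'_i = P_i ⊕ P'_i and thus P'_i = P_i ⊕ C_i ⊕ C'_i.
P'[0]: 0x8 ⊕ 0x9 ⊕ 0x2 = 0x3.
P'[1]: 0xC ⊕ 0xE ⊕ 0xE = 0xC.
P'[2]: 0x9 ⊕ 0xA ⊕ 0xD = 0xE.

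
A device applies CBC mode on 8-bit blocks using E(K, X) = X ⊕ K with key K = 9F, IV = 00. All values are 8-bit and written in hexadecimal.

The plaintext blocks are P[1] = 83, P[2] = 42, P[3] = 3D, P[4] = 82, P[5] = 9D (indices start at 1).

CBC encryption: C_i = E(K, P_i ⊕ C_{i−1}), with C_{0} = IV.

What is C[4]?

C[4] = 7E

C[1]: P[1] ⊕ 00 = 83; E(K, 83) = 1C.
C[2]: P[2] ⊕ 1C = 5E; E(K, 5E) = C1.
C[3]: P[3] ⊕ C1 = FC; E(K, FC) = 63.
C[4]: P[4] ⊕ 63 = E1; E(K, E1) = 7E.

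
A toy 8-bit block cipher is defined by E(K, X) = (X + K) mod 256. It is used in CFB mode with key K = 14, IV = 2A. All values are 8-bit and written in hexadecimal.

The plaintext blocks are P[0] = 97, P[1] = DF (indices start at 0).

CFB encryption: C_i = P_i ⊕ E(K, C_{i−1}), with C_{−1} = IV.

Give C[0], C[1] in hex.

C[0] = A9, C[1] = 62

C[0]: E(K, 2A) = 3E; 97 ⊕ 3E = A9.
C[1]: E(K, A9) = BD; DF ⊕ BD = 62.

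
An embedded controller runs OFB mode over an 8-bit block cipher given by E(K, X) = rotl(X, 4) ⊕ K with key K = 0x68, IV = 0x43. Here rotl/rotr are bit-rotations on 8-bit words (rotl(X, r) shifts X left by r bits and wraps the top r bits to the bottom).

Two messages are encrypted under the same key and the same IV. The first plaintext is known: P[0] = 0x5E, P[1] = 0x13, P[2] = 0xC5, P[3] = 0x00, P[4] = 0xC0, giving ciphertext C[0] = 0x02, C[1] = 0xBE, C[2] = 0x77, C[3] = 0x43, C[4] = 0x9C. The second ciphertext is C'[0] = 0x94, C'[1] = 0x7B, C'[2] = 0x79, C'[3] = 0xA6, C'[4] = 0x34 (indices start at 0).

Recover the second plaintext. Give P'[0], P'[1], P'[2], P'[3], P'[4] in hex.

P'[0] = 0xC8, P'[1] = 0xD6, P'[2] = 0xCB, P'[3] = 0xE5, P'[4] = 0x68

In OFB with a reused IV, both messages share the same keystream S_i, so C_i ⊕ C'_i = P_i ⊕ P'_i and thus P'_i = P_i ⊕ C_i ⊕ C'_i.
P'[0]: 0x5E ⊕ 0x02 ⊕ 0x94 = 0xC8.
P'[1]: 0x13 ⊕ 0xBE ⊕ 0x7B = 0xD6.
P'[2]: 0xC5 ⊕ 0x77 ⊕ 0x79 = 0xCB.
P'[3]: 0x00 ⊕ 0x43 ⊕ 0xA6 = 0xE5.
P'[4]: 0xC0 ⊕ 0x9C ⊕ 0x34 = 0x68.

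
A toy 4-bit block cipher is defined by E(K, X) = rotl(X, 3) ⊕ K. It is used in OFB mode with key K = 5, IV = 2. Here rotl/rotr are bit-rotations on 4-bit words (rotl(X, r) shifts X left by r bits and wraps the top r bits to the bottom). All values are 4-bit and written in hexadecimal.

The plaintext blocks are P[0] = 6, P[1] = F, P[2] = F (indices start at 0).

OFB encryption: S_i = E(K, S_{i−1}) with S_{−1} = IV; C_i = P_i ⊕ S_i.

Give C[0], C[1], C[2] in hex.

C[0] = 2, C[1] = 8, C[2] = 1

C[0]: S = E(K, 2) = 4; 6 ⊕ 4 = 2.
C[1]: S = E(K, 4) = 7; F ⊕ 7 = 8.
C[2]: S = E(K, 7) = E; F ⊕ E = 1.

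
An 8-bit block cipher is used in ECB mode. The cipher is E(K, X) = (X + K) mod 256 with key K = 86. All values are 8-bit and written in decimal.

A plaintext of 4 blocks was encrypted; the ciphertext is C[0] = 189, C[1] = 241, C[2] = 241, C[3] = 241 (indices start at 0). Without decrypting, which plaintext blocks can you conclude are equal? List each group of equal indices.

ECB encrypts each block independently with the same key, so equal ciphertext blocks imply equal plaintext blocks.
C[1] = C[2] = C[3] = 241, so P[1] = P[2] = P[3].

P[1] = P[2] = P[3]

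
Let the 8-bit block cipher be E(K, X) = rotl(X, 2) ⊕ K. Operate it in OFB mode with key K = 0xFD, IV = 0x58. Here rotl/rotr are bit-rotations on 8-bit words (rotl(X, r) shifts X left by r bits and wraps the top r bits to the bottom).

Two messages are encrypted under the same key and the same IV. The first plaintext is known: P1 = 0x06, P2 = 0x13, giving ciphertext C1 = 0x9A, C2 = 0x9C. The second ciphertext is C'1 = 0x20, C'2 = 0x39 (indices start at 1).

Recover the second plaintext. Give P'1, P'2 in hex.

In OFB with a reused IV, both messages share the same keystream S_i, so C_i ⊕ C'_i = P_i ⊕ P'_i and thus P'_i = P_i ⊕ C_i ⊕ C'_i.
P'1: 0x06 ⊕ 0x9A ⊕ 0x20 = 0xBC.
P'2: 0x13 ⊕ 0x9C ⊕ 0x39 = 0xB6.

P'1 = 0xBC, P'2 = 0xB6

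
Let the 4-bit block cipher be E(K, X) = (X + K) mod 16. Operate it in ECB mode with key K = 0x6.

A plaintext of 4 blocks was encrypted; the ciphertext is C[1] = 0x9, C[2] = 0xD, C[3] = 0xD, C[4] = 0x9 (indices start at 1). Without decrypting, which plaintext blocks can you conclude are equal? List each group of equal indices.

P[1] = P[4]; P[2] = P[3]

ECB encrypts each block independently with the same key, so equal ciphertext blocks imply equal plaintext blocks.
C[1] = C[4] = 0x9, so P[1] = P[4].
C[2] = C[3] = 0xD, so P[2] = P[3].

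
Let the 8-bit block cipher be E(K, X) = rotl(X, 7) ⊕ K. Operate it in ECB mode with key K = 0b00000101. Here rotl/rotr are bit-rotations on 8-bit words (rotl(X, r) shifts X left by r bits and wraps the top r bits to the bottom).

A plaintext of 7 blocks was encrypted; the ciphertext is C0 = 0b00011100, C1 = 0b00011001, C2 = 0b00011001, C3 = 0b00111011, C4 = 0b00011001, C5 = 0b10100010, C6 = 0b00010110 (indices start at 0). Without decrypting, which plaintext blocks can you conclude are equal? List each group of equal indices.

ECB encrypts each block independently with the same key, so equal ciphertext blocks imply equal plaintext blocks.
C1 = C2 = C4 = 0b00011001, so P1 = P2 = P4.

P1 = P2 = P4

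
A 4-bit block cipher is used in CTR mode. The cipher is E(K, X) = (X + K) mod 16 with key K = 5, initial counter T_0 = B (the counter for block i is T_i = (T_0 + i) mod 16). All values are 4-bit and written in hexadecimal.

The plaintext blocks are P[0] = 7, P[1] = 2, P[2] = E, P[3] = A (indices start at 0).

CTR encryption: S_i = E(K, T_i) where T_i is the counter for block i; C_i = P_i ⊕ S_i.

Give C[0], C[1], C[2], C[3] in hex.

C[0]: T = B, S = E(K, T) = 0; 7 ⊕ 0 = 7.
C[1]: T = C, S = E(K, T) = 1; 2 ⊕ 1 = 3.
C[2]: T = D, S = E(K, T) = 2; E ⊕ 2 = C.
C[3]: T = E, S = E(K, T) = 3; A ⊕ 3 = 9.

C[0] = 7, C[1] = 3, C[2] = C, C[3] = 9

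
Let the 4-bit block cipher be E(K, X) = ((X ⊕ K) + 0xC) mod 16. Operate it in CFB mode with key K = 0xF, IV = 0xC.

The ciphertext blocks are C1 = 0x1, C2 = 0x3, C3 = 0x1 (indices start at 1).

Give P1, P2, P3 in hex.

CFB decryption: P_i = C_i ⊕ E(K, C_{i−1}), with C_{0} = IV.
P1: E(K, 0xC) = 0xF; 0x1 ⊕ 0xF = 0xE.
P2: E(K, 0x1) = 0xA; 0x3 ⊕ 0xA = 0x9.
P3: E(K, 0x3) = 0x8; 0x1 ⊕ 0x8 = 0x9.

P1 = 0xE, P2 = 0x9, P3 = 0x9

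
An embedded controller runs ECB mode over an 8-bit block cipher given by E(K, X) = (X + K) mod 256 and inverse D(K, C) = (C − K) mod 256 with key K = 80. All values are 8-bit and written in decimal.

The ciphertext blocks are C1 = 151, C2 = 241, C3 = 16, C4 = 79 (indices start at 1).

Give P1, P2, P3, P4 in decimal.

ECB decryption: P_i = D(K, C_i).
P1: D(K, 151) = 71.
P2: D(K, 241) = 161.
P3: D(K, 16) = 192.
P4: D(K, 79) = 255.

P1 = 71, P2 = 161, P3 = 192, P4 = 255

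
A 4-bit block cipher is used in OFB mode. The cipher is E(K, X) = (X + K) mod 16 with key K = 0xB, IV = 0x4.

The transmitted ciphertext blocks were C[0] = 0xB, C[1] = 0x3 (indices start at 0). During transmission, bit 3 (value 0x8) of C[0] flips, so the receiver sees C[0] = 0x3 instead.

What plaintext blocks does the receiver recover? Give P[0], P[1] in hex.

OFB decryption: S_i = E(K, S_{i−1}) with S_{−1} = IV; P_i = C_i ⊕ S_i.
Only C[0] changed, to 0x3. In OFB, a change in C_i flips the same bit in P_i only; the keystream is unaffected. Decrypting the received ciphertext:
P[0]: S = E(K, 0x4) = 0xF; 0x3 ⊕ 0xF = 0xC.
P[1]: S = E(K, 0xF) = 0xA; 0x3 ⊕ 0xA = 0x9.
Blocks that differ from the original plaintext: P[0].

P[0] = 0xC, P[1] = 0x9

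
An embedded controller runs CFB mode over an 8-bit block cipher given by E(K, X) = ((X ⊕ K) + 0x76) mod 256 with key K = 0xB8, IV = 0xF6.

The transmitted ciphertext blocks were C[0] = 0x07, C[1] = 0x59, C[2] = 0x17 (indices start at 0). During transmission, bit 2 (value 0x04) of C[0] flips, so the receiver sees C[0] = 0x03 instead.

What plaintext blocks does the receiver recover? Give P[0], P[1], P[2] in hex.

CFB decryption: P_i = C_i ⊕ E(K, C_{i−1}), with C_{−1} = IV.
Only C[0] changed, to 0x03. In CFB, a change in C_i flips the same bit in P_i and garbles P_{i+1}. Decrypting the received ciphertext:
P[0]: E(K, 0xF6) = 0xC4; 0x03 ⊕ 0xC4 = 0xC7.
P[1]: E(K, 0x03) = 0x31; 0x59 ⊕ 0x31 = 0x68.
P[2]: E(K, 0x59) = 0x57; 0x17 ⊕ 0x57 = 0x40.
Blocks that differ from the original plaintext: P[0], P[1].

P[0] = 0xC7, P[1] = 0x68, P[2] = 0x40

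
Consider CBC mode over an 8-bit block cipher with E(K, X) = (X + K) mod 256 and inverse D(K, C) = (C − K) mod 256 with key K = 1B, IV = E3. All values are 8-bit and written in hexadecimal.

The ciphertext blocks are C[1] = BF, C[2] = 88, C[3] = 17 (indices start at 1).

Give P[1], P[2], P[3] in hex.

P[1] = 47, P[2] = D2, P[3] = 74

CBC decryption: P_i = D(K, C_i) ⊕ C_{i−1}, with C_{0} = IV.
P[1]: D(K, BF) = A4; A4 ⊕ E3 = 47.
P[2]: D(K, 88) = 6D; 6D ⊕ BF = D2.
P[3]: D(K, 17) = FC; FC ⊕ 88 = 74.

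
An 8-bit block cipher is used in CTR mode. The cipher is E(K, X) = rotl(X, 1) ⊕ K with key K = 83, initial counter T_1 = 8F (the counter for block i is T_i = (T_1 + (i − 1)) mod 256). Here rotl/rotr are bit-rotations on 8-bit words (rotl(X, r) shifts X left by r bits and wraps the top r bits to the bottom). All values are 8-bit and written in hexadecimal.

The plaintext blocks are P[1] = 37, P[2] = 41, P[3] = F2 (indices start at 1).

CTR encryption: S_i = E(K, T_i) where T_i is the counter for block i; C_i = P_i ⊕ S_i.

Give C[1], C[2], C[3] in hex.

C[1] = AB, C[2] = E3, C[3] = 52

C[1]: T = 8F, S = E(K, T) = 9C; 37 ⊕ 9C = AB.
C[2]: T = 90, S = E(K, T) = A2; 41 ⊕ A2 = E3.
C[3]: T = 91, S = E(K, T) = A0; F2 ⊕ A0 = 52.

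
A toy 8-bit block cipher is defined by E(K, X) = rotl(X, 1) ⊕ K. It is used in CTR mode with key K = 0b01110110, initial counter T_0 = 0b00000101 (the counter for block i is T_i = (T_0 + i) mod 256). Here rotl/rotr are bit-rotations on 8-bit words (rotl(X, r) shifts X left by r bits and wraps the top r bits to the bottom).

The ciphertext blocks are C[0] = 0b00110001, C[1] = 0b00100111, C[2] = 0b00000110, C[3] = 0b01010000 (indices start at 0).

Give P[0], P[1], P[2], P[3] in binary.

CTR decryption: S_i = E(K, T_i) where T_i is the counter for block i; P_i = C_i ⊕ S_i.
P[0]: T = 0b00000101, S = E(K, T) = 0b01111100; 0b00110001 ⊕ 0b01111100 = 0b01001101.
P[1]: T = 0b00000110, S = E(K, T) = 0b01111010; 0b00100111 ⊕ 0b01111010 = 0b01011101.
P[2]: T = 0b00000111, S = E(K, T) = 0b01111000; 0b00000110 ⊕ 0b01111000 = 0b01111110.
P[3]: T = 0b00001000, S = E(K, T) = 0b01100110; 0b01010000 ⊕ 0b01100110 = 0b00110110.

P[0] = 0b01001101, P[1] = 0b01011101, P[2] = 0b01111110, P[3] = 0b00110110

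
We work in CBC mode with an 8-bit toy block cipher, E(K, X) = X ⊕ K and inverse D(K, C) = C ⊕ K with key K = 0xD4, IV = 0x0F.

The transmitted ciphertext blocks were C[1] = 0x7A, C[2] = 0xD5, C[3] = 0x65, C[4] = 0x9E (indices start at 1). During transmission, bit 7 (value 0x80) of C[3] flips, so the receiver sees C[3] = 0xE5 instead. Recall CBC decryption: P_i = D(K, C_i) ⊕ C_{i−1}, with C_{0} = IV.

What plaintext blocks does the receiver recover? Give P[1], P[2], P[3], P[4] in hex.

Only C[3] changed, to 0xE5. In CBC, a change in C_i garbles P_i and flips the same bit in P_{i+1}. Decrypting the received ciphertext:
P[1]: D(K, 0x7A) = 0xAE; 0xAE ⊕ 0x0F = 0xA1.
P[2]: D(K, 0xD5) = 0x01; 0x01 ⊕ 0x7A = 0x7B.
P[3]: D(K, 0xE5) = 0x31; 0x31 ⊕ 0xD5 = 0xE4.
P[4]: D(K, 0x9E) = 0x4A; 0x4A ⊕ 0xE5 = 0xAF.
Blocks that differ from the original plaintext: P[3], P[4].

P[1] = 0xA1, P[2] = 0x7B, P[3] = 0xE4, P[4] = 0xAF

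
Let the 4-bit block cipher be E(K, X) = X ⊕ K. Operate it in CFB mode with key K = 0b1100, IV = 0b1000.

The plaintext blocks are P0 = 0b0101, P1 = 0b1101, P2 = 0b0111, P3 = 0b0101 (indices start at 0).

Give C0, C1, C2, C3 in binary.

CFB encryption: C_i = P_i ⊕ E(K, C_{i−1}), with C_{−1} = IV.
C0: E(K, 0b1000) = 0b0100; 0b0101 ⊕ 0b0100 = 0b0001.
C1: E(K, 0b0001) = 0b1101; 0b1101 ⊕ 0b1101 = 0b0000.
C2: E(K, 0b0000) = 0b1100; 0b0111 ⊕ 0b1100 = 0b1011.
C3: E(K, 0b1011) = 0b0111; 0b0101 ⊕ 0b0111 = 0b0010.

C0 = 0b0001, C1 = 0b0000, C2 = 0b1011, C3 = 0b0010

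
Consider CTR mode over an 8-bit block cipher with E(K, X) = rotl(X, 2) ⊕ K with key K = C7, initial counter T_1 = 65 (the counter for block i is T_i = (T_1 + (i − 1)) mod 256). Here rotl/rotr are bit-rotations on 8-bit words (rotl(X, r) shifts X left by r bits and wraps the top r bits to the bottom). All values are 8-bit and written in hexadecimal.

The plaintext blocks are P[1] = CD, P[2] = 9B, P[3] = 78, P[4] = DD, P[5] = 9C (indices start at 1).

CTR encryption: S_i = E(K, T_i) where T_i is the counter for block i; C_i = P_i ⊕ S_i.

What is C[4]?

C[4] = BB

C[1]: T = 65, S = E(K, T) = 52; CD ⊕ 52 = 9F.
C[2]: T = 66, S = E(K, T) = 5E; 9B ⊕ 5E = C5.
C[3]: T = 67, S = E(K, T) = 5A; 78 ⊕ 5A = 22.
C[4]: T = 68, S = E(K, T) = 66; DD ⊕ 66 = BB.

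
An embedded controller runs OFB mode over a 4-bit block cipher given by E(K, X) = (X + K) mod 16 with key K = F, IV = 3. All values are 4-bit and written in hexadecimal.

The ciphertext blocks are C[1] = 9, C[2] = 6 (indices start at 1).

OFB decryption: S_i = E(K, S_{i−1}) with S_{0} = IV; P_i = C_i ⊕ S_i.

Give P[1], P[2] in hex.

P[1] = B, P[2] = 7

P[1]: S = E(K, 3) = 2; 9 ⊕ 2 = B.
P[2]: S = E(K, 2) = 1; 6 ⊕ 1 = 7.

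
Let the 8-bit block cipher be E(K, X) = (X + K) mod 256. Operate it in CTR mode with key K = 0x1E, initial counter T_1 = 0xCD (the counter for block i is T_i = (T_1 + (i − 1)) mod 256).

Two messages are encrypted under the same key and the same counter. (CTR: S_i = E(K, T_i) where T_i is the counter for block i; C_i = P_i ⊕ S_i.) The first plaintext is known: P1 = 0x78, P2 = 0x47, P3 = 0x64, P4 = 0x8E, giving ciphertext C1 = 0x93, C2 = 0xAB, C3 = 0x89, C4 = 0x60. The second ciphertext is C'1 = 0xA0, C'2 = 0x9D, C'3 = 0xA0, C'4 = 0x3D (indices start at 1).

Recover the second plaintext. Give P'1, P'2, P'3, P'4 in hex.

P'1 = 0x4B, P'2 = 0x71, P'3 = 0x4D, P'4 = 0xD3

In CTR with a reused counter, both messages share the same keystream S_i, so C_i ⊕ C'_i = P_i ⊕ P'_i and thus P'_i = P_i ⊕ C_i ⊕ C'_i.
P'1: 0x78 ⊕ 0x93 ⊕ 0xA0 = 0x4B.
P'2: 0x47 ⊕ 0xAB ⊕ 0x9D = 0x71.
P'3: 0x64 ⊕ 0x89 ⊕ 0xA0 = 0x4D.
P'4: 0x8E ⊕ 0x60 ⊕ 0x3D = 0xD3.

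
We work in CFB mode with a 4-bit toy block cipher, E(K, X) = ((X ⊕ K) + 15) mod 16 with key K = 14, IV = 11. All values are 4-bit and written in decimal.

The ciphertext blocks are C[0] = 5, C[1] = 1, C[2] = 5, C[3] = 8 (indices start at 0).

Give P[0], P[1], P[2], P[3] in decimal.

P[0] = 1, P[1] = 11, P[2] = 11, P[3] = 2

CFB decryption: P_i = C_i ⊕ E(K, C_{i−1}), with C_{−1} = IV.
P[0]: E(K, 11) = 4; 5 ⊕ 4 = 1.
P[1]: E(K, 5) = 10; 1 ⊕ 10 = 11.
P[2]: E(K, 1) = 14; 5 ⊕ 14 = 11.
P[3]: E(K, 5) = 10; 8 ⊕ 10 = 2.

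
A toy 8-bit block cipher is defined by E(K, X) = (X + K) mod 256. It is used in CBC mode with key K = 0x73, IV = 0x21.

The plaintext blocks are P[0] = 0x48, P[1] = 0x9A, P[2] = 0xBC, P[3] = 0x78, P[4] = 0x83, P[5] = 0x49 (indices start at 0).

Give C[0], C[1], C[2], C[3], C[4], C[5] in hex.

C[0] = 0xDC, C[1] = 0xB9, C[2] = 0x78, C[3] = 0x73, C[4] = 0x63, C[5] = 0x9D

CBC encryption: C_i = E(K, P_i ⊕ C_{i−1}), with C_{−1} = IV.
C[0]: P[0] ⊕ 0x21 = 0x69; E(K, 0x69) = 0xDC.
C[1]: P[1] ⊕ 0xDC = 0x46; E(K, 0x46) = 0xB9.
C[2]: P[2] ⊕ 0xB9 = 0x05; E(K, 0x05) = 0x78.
C[3]: P[3] ⊕ 0x78 = 0x00; E(K, 0x00) = 0x73.
C[4]: P[4] ⊕ 0x73 = 0xF0; E(K, 0xF0) = 0x63.
C[5]: P[5] ⊕ 0x63 = 0x2A; E(K, 0x2A) = 0x9D.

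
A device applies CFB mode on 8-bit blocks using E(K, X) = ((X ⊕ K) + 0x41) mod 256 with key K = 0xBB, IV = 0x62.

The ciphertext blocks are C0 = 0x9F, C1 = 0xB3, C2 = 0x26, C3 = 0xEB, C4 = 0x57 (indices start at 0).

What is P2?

P2 = 0x6F

CFB decryption: P_i = C_i ⊕ E(K, C_{i−1}), with C_{−1} = IV.
P2: E(K, 0xB3) = 0x49; 0x26 ⊕ 0x49 = 0x6F.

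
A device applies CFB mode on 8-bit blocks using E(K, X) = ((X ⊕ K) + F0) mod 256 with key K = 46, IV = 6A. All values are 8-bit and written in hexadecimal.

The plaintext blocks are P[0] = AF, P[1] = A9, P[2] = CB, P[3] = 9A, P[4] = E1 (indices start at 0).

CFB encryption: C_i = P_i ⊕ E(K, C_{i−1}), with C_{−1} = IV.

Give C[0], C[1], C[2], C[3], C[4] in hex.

C[0]: E(K, 6A) = 1C; AF ⊕ 1C = B3.
C[1]: E(K, B3) = E5; A9 ⊕ E5 = 4C.
C[2]: E(K, 4C) = FA; CB ⊕ FA = 31.
C[3]: E(K, 31) = 67; 9A ⊕ 67 = FD.
C[4]: E(K, FD) = AB; E1 ⊕ AB = 4A.

C[0] = B3, C[1] = 4C, C[2] = 31, C[3] = FD, C[4] = 4A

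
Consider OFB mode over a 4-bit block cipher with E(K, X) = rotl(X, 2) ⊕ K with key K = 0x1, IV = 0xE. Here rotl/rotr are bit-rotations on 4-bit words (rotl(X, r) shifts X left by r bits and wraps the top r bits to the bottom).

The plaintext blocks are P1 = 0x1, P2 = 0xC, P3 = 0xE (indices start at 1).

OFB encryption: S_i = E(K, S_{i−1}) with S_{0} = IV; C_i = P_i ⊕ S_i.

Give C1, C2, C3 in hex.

C1: S = E(K, 0xE) = 0xA; 0x1 ⊕ 0xA = 0xB.
C2: S = E(K, 0xA) = 0xB; 0xC ⊕ 0xB = 0x7.
C3: S = E(K, 0xB) = 0xF; 0xE ⊕ 0xF = 0x1.

C1 = 0xB, C2 = 0x7, C3 = 0x1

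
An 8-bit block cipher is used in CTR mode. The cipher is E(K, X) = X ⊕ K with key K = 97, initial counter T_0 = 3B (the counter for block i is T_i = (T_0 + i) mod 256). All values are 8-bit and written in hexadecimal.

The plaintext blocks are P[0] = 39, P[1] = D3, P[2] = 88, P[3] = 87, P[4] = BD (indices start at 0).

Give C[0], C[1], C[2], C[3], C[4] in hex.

C[0] = 95, C[1] = 78, C[2] = 22, C[3] = 2E, C[4] = 15

CTR encryption: S_i = E(K, T_i) where T_i is the counter for block i; C_i = P_i ⊕ S_i.
C[0]: T = 3B, S = E(K, T) = AC; 39 ⊕ AC = 95.
C[1]: T = 3C, S = E(K, T) = AB; D3 ⊕ AB = 78.
C[2]: T = 3D, S = E(K, T) = AA; 88 ⊕ AA = 22.
C[3]: T = 3E, S = E(K, T) = A9; 87 ⊕ A9 = 2E.
C[4]: T = 3F, S = E(K, T) = A8; BD ⊕ A8 = 15.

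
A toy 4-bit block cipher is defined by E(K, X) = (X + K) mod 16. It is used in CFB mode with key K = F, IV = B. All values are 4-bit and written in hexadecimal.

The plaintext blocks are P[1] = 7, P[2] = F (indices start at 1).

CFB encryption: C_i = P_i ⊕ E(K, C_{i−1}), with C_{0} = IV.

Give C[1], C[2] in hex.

C[1]: E(K, B) = A; 7 ⊕ A = D.
C[2]: E(K, D) = C; F ⊕ C = 3.

C[1] = D, C[2] = 3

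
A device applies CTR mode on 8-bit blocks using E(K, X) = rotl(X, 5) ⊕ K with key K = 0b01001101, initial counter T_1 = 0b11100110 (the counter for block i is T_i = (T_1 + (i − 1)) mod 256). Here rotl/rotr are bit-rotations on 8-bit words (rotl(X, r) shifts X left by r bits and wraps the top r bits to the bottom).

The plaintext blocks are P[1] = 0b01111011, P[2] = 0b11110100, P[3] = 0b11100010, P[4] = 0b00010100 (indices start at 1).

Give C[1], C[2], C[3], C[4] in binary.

C[1] = 0b11101010, C[2] = 0b01000101, C[3] = 0b10110010, C[4] = 0b01100100

CTR encryption: S_i = E(K, T_i) where T_i is the counter for block i; C_i = P_i ⊕ S_i.
C[1]: T = 0b11100110, S = E(K, T) = 0b10010001; 0b01111011 ⊕ 0b10010001 = 0b11101010.
C[2]: T = 0b11100111, S = E(K, T) = 0b10110001; 0b11110100 ⊕ 0b10110001 = 0b01000101.
C[3]: T = 0b11101000, S = E(K, T) = 0b01010000; 0b11100010 ⊕ 0b01010000 = 0b10110010.
C[4]: T = 0b11101001, S = E(K, T) = 0b01110000; 0b00010100 ⊕ 0b01110000 = 0b01100100.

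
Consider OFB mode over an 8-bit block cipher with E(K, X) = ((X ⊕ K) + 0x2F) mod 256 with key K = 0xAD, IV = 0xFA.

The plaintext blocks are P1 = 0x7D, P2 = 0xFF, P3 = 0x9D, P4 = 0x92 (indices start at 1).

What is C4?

C4 = 0x28

OFB encryption: S_i = E(K, S_{i−1}) with S_{0} = IV; C_i = P_i ⊕ S_i.
C1: S = E(K, 0xFA) = 0x86; 0x7D ⊕ 0x86 = 0xFB.
C2: S = E(K, 0x86) = 0x5A; 0xFF ⊕ 0x5A = 0xA5.
C3: S = E(K, 0x5A) = 0x26; 0x9D ⊕ 0x26 = 0xBB.
C4: S = E(K, 0x26) = 0xBA; 0x92 ⊕ 0xBA = 0x28.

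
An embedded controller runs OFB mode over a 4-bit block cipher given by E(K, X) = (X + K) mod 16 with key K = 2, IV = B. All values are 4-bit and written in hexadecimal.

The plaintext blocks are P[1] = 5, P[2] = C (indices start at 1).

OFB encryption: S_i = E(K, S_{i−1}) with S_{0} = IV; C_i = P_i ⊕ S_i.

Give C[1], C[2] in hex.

C[1] = 8, C[2] = 3

C[1]: S = E(K, B) = D; 5 ⊕ D = 8.
C[2]: S = E(K, D) = F; C ⊕ F = 3.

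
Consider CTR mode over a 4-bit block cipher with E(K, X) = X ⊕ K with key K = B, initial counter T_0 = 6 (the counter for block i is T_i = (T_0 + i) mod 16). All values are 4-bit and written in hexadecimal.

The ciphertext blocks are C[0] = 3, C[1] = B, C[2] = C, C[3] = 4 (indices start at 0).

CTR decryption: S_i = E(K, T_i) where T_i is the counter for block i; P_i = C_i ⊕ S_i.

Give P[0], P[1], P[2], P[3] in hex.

P[0]: T = 6, S = E(K, T) = D; 3 ⊕ D = E.
P[1]: T = 7, S = E(K, T) = C; B ⊕ C = 7.
P[2]: T = 8, S = E(K, T) = 3; C ⊕ 3 = F.
P[3]: T = 9, S = E(K, T) = 2; 4 ⊕ 2 = 6.

P[0] = E, P[1] = 7, P[2] = F, P[3] = 6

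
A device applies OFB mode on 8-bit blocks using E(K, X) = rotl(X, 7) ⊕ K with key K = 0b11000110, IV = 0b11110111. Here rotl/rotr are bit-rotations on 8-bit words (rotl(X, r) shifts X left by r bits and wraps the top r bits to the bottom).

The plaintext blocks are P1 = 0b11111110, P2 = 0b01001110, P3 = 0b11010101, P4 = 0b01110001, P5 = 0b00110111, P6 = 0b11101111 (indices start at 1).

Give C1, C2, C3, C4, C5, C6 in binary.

C1 = 0b11000011, C2 = 0b00010110, C3 = 0b00111111, C4 = 0b11000010, C5 = 0b00101000, C6 = 0b10100110

OFB encryption: S_i = E(K, S_{i−1}) with S_{0} = IV; C_i = P_i ⊕ S_i.
C1: S = E(K, 0b11110111) = 0b00111101; 0b11111110 ⊕ 0b00111101 = 0b11000011.
C2: S = E(K, 0b00111101) = 0b01011000; 0b01001110 ⊕ 0b01011000 = 0b00010110.
C3: S = E(K, 0b01011000) = 0b11101010; 0b11010101 ⊕ 0b11101010 = 0b00111111.
C4: S = E(K, 0b11101010) = 0b10110011; 0b01110001 ⊕ 0b10110011 = 0b11000010.
C5: S = E(K, 0b10110011) = 0b00011111; 0b00110111 ⊕ 0b00011111 = 0b00101000.
C6: S = E(K, 0b00011111) = 0b01001001; 0b11101111 ⊕ 0b01001001 = 0b10100110.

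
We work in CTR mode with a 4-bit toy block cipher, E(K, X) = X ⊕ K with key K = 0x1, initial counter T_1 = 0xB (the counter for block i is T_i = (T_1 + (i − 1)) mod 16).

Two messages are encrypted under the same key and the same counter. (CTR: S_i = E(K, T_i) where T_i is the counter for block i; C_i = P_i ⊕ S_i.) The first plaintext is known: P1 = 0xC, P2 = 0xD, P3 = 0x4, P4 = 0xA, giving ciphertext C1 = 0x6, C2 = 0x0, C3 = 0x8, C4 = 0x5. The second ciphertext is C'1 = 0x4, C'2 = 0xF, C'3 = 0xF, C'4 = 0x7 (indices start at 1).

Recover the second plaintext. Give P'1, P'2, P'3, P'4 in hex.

In CTR with a reused counter, both messages share the same keystream S_i, so C_i ⊕ C'_i = P_i ⊕ P'_i and thus P'_i = P_i ⊕ C_i ⊕ C'_i.
P'1: 0xC ⊕ 0x6 ⊕ 0x4 = 0xE.
P'2: 0xD ⊕ 0x0 ⊕ 0xF = 0x2.
P'3: 0x4 ⊕ 0x8 ⊕ 0xF = 0x3.
P'4: 0xA ⊕ 0x5 ⊕ 0x7 = 0x8.

P'1 = 0xE, P'2 = 0x2, P'3 = 0x3, P'4 = 0x8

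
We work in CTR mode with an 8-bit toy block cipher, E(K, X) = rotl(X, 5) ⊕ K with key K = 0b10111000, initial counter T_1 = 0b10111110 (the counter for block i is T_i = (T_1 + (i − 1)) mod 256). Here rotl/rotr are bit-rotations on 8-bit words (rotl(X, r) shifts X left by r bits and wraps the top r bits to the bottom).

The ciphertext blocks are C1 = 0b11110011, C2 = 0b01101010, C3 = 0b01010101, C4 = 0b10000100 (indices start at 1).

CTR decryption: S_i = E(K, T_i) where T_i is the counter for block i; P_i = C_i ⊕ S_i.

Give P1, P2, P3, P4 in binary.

P1: T = 0b10111110, S = E(K, T) = 0b01101111; 0b11110011 ⊕ 0b01101111 = 0b10011100.
P2: T = 0b10111111, S = E(K, T) = 0b01001111; 0b01101010 ⊕ 0b01001111 = 0b00100101.
P3: T = 0b11000000, S = E(K, T) = 0b10100000; 0b01010101 ⊕ 0b10100000 = 0b11110101.
P4: T = 0b11000001, S = E(K, T) = 0b10000000; 0b10000100 ⊕ 0b10000000 = 0b00000100.

P1 = 0b10011100, P2 = 0b00100101, P3 = 0b11110101, P4 = 0b00000100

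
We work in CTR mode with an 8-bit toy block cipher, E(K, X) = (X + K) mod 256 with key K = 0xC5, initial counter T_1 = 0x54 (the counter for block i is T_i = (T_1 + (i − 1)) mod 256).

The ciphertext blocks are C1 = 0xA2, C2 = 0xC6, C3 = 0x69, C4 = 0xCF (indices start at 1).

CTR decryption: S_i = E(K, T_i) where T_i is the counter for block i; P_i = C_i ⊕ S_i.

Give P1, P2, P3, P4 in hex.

P1: T = 0x54, S = E(K, T) = 0x19; 0xA2 ⊕ 0x19 = 0xBB.
P2: T = 0x55, S = E(K, T) = 0x1A; 0xC6 ⊕ 0x1A = 0xDC.
P3: T = 0x56, S = E(K, T) = 0x1B; 0x69 ⊕ 0x1B = 0x72.
P4: T = 0x57, S = E(K, T) = 0x1C; 0xCF ⊕ 0x1C = 0xD3.

P1 = 0xBB, P2 = 0xDC, P3 = 0x72, P4 = 0xD3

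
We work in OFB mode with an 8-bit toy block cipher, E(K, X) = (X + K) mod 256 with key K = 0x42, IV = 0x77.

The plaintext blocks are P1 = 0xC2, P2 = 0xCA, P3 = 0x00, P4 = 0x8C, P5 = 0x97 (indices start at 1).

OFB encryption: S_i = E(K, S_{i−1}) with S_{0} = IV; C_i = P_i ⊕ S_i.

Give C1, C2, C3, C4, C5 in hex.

C1: S = E(K, 0x77) = 0xB9; 0xC2 ⊕ 0xB9 = 0x7B.
C2: S = E(K, 0xB9) = 0xFB; 0xCA ⊕ 0xFB = 0x31.
C3: S = E(K, 0xFB) = 0x3D; 0x00 ⊕ 0x3D = 0x3D.
C4: S = E(K, 0x3D) = 0x7F; 0x8C ⊕ 0x7F = 0xF3.
C5: S = E(K, 0x7F) = 0xC1; 0x97 ⊕ 0xC1 = 0x56.

C1 = 0x7B, C2 = 0x31, C3 = 0x3D, C4 = 0xF3, C5 = 0x56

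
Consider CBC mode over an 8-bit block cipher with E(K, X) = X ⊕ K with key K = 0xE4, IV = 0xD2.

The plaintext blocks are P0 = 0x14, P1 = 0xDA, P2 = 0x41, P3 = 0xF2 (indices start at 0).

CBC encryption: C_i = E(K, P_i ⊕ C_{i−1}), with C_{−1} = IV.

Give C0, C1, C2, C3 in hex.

C0 = 0x22, C1 = 0x1C, C2 = 0xB9, C3 = 0xAF

C0: P0 ⊕ 0xD2 = 0xC6; E(K, 0xC6) = 0x22.
C1: P1 ⊕ 0x22 = 0xF8; E(K, 0xF8) = 0x1C.
C2: P2 ⊕ 0x1C = 0x5D; E(K, 0x5D) = 0xB9.
C3: P3 ⊕ 0xB9 = 0x4B; E(K, 0x4B) = 0xAF.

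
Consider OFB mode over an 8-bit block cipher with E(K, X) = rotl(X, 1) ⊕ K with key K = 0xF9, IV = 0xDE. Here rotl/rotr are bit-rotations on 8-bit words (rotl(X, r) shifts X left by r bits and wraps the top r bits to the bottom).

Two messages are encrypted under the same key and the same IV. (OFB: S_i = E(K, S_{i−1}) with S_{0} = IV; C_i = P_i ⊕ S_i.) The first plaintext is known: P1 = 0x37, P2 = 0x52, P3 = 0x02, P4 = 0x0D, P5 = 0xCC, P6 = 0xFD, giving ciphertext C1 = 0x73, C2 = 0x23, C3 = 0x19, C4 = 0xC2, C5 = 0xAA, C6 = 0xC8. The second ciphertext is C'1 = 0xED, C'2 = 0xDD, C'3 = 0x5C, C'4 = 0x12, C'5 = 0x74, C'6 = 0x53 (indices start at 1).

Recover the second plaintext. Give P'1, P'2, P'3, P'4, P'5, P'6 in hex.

In OFB with a reused IV, both messages share the same keystream S_i, so C_i ⊕ C'_i = P_i ⊕ P'_i and thus P'_i = P_i ⊕ C_i ⊕ C'_i.
P'1: 0x37 ⊕ 0x73 ⊕ 0xED = 0xA9.
P'2: 0x52 ⊕ 0x23 ⊕ 0xDD = 0xAC.
P'3: 0x02 ⊕ 0x19 ⊕ 0x5C = 0x47.
P'4: 0x0D ⊕ 0xC2 ⊕ 0x12 = 0xDD.
P'5: 0xCC ⊕ 0xAA ⊕ 0x74 = 0x12.
P'6: 0xFD ⊕ 0xC8 ⊕ 0x53 = 0x66.

P'1 = 0xA9, P'2 = 0xAC, P'3 = 0x47, P'4 = 0xDD, P'5 = 0x12, P'6 = 0x66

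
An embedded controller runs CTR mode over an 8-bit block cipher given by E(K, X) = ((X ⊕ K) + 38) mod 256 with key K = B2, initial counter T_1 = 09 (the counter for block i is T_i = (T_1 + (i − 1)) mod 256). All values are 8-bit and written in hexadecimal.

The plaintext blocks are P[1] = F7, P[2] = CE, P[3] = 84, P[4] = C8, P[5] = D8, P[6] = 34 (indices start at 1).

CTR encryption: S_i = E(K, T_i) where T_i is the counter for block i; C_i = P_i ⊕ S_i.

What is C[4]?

C[1]: T = 09, S = E(K, T) = F3; F7 ⊕ F3 = 04.
C[2]: T = 0A, S = E(K, T) = F0; CE ⊕ F0 = 3E.
C[3]: T = 0B, S = E(K, T) = F1; 84 ⊕ F1 = 75.
C[4]: T = 0C, S = E(K, T) = F6; C8 ⊕ F6 = 3E.

C[4] = 3E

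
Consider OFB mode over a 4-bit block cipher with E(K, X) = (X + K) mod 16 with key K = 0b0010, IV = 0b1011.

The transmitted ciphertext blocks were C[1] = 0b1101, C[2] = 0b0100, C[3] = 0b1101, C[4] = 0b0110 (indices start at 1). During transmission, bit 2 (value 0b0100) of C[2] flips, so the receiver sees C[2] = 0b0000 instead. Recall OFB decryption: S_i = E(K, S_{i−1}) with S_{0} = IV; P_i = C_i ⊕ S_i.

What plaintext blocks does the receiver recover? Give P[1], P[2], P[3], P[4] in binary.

Only C[2] changed, to 0b0000. In OFB, a change in C_i flips the same bit in P_i only; the keystream is unaffected. Decrypting the received ciphertext:
P[1]: S = E(K, 0b1011) = 0b1101; 0b1101 ⊕ 0b1101 = 0b0000.
P[2]: S = E(K, 0b1101) = 0b1111; 0b0000 ⊕ 0b1111 = 0b1111.
P[3]: S = E(K, 0b1111) = 0b0001; 0b1101 ⊕ 0b0001 = 0b1100.
P[4]: S = E(K, 0b0001) = 0b0011; 0b0110 ⊕ 0b0011 = 0b0101.
Blocks that differ from the original plaintext: P[2].

P[1] = 0b0000, P[2] = 0b1111, P[3] = 0b1100, P[4] = 0b0101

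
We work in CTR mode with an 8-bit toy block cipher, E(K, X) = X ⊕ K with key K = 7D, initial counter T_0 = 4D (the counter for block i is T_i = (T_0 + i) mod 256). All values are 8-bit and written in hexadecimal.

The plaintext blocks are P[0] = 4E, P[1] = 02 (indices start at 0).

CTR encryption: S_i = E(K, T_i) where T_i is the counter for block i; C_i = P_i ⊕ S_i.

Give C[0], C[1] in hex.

C[0]: T = 4D, S = E(K, T) = 30; 4E ⊕ 30 = 7E.
C[1]: T = 4E, S = E(K, T) = 33; 02 ⊕ 33 = 31.

C[0] = 7E, C[1] = 31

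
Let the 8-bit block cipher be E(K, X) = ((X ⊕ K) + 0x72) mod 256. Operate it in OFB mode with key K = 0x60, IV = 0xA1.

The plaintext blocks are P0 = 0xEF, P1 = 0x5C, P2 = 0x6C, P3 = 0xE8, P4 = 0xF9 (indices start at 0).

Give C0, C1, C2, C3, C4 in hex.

C0 = 0xDC, C1 = 0x99, C2 = 0x7B, C3 = 0x01, C4 = 0x02

OFB encryption: S_i = E(K, S_{i−1}) with S_{−1} = IV; C_i = P_i ⊕ S_i.
C0: S = E(K, 0xA1) = 0x33; 0xEF ⊕ 0x33 = 0xDC.
C1: S = E(K, 0x33) = 0xC5; 0x5C ⊕ 0xC5 = 0x99.
C2: S = E(K, 0xC5) = 0x17; 0x6C ⊕ 0x17 = 0x7B.
C3: S = E(K, 0x17) = 0xE9; 0xE8 ⊕ 0xE9 = 0x01.
C4: S = E(K, 0xE9) = 0xFB; 0xF9 ⊕ 0xFB = 0x02.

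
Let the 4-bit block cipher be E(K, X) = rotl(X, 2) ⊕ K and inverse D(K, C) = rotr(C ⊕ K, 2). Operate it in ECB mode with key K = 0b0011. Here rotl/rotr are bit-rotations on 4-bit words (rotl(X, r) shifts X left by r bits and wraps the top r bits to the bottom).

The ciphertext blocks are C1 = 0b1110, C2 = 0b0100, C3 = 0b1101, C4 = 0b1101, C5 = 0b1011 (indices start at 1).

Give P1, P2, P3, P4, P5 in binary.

P1 = 0b0111, P2 = 0b1101, P3 = 0b1011, P4 = 0b1011, P5 = 0b0010

ECB decryption: P_i = D(K, C_i).
P1: D(K, 0b1110) = 0b0111.
P2: D(K, 0b0100) = 0b1101.
P3: D(K, 0b1101) = 0b1011.
P4: D(K, 0b1101) = 0b1011.
P5: D(K, 0b1011) = 0b0010.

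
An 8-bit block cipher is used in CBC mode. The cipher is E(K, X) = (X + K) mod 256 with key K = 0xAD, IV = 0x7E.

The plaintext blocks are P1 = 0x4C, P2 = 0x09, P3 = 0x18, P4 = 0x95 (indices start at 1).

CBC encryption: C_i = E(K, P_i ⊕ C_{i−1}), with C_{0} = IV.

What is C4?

C1: P1 ⊕ 0x7E = 0x32; E(K, 0x32) = 0xDF.
C2: P2 ⊕ 0xDF = 0xD6; E(K, 0xD6) = 0x83.
C3: P3 ⊕ 0x83 = 0x9B; E(K, 0x9B) = 0x48.
C4: P4 ⊕ 0x48 = 0xDD; E(K, 0xDD) = 0x8A.

C4 = 0x8A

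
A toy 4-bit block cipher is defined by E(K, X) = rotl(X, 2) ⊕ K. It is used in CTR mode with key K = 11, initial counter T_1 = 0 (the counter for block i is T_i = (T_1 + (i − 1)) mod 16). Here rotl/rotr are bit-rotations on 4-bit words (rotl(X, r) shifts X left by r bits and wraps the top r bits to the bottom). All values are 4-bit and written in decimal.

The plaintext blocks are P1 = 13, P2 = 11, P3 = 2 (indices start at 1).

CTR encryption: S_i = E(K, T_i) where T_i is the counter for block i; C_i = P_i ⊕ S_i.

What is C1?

C1 = 6

C1: T = 0, S = E(K, T) = 11; 13 ⊕ 11 = 6.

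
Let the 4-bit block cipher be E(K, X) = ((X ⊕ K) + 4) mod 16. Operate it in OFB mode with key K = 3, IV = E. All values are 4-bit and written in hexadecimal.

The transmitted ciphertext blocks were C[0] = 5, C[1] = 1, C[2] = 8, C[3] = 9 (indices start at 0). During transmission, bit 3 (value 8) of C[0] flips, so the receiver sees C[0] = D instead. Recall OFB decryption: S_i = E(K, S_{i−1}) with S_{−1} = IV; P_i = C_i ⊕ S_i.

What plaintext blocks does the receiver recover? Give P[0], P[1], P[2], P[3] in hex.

Only C[0] changed, to D. In OFB, a change in C_i flips the same bit in P_i only; the keystream is unaffected. Decrypting the received ciphertext:
P[0]: S = E(K, E) = 1; D ⊕ 1 = C.
P[1]: S = E(K, 1) = 6; 1 ⊕ 6 = 7.
P[2]: S = E(K, 6) = 9; 8 ⊕ 9 = 1.
P[3]: S = E(K, 9) = E; 9 ⊕ E = 7.
Blocks that differ from the original plaintext: P[0].

P[0] = C, P[1] = 7, P[2] = 1, P[3] = 7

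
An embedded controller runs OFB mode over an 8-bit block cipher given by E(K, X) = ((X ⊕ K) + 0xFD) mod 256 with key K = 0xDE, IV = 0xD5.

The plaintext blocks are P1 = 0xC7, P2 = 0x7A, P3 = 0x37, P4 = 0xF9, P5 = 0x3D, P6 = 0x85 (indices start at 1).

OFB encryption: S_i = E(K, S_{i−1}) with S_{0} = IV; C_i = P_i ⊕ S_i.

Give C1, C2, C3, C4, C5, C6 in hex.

C1 = 0xCF, C2 = 0xA9, C3 = 0x3D, C4 = 0x28, C5 = 0x31, C6 = 0x4A

C1: S = E(K, 0xD5) = 0x08; 0xC7 ⊕ 0x08 = 0xCF.
C2: S = E(K, 0x08) = 0xD3; 0x7A ⊕ 0xD3 = 0xA9.
C3: S = E(K, 0xD3) = 0x0A; 0x37 ⊕ 0x0A = 0x3D.
C4: S = E(K, 0x0A) = 0xD1; 0xF9 ⊕ 0xD1 = 0x28.
C5: S = E(K, 0xD1) = 0x0C; 0x3D ⊕ 0x0C = 0x31.
C6: S = E(K, 0x0C) = 0xCF; 0x85 ⊕ 0xCF = 0x4A.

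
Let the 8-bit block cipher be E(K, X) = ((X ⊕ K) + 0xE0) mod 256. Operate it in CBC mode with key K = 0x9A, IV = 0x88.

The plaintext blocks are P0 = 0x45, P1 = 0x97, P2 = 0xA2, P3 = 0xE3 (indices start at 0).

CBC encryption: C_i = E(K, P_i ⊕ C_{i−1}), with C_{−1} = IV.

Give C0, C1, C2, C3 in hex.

C0: P0 ⊕ 0x88 = 0xCD; E(K, 0xCD) = 0x37.
C1: P1 ⊕ 0x37 = 0xA0; E(K, 0xA0) = 0x1A.
C2: P2 ⊕ 0x1A = 0xB8; E(K, 0xB8) = 0x02.
C3: P3 ⊕ 0x02 = 0xE1; E(K, 0xE1) = 0x5B.

C0 = 0x37, C1 = 0x1A, C2 = 0x02, C3 = 0x5B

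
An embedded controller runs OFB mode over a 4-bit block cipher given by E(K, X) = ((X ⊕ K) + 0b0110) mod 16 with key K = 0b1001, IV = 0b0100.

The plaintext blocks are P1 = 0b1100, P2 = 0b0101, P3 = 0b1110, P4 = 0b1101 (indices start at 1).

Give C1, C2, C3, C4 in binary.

OFB encryption: S_i = E(K, S_{i−1}) with S_{0} = IV; C_i = P_i ⊕ S_i.
C1: S = E(K, 0b0100) = 0b0011; 0b1100 ⊕ 0b0011 = 0b1111.
C2: S = E(K, 0b0011) = 0b0000; 0b0101 ⊕ 0b0000 = 0b0101.
C3: S = E(K, 0b0000) = 0b1111; 0b1110 ⊕ 0b1111 = 0b0001.
C4: S = E(K, 0b1111) = 0b1100; 0b1101 ⊕ 0b1100 = 0b0001.

C1 = 0b1111, C2 = 0b0101, C3 = 0b0001, C4 = 0b0001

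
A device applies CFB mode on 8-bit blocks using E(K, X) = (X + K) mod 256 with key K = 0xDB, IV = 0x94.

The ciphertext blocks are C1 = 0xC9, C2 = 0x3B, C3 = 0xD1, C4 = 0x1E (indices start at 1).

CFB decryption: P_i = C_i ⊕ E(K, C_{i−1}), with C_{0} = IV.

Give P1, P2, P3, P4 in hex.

P1: E(K, 0x94) = 0x6F; 0xC9 ⊕ 0x6F = 0xA6.
P2: E(K, 0xC9) = 0xA4; 0x3B ⊕ 0xA4 = 0x9F.
P3: E(K, 0x3B) = 0x16; 0xD1 ⊕ 0x16 = 0xC7.
P4: E(K, 0xD1) = 0xAC; 0x1E ⊕ 0xAC = 0xB2.

P1 = 0xA6, P2 = 0x9F, P3 = 0xC7, P4 = 0xB2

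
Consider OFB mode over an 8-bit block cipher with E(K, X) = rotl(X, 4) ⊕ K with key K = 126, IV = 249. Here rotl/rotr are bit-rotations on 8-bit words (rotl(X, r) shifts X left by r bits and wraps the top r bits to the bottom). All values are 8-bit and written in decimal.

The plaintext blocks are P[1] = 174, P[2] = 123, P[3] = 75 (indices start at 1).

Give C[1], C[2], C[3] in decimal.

C[1] = 79, C[2] = 27, C[3] = 51

OFB encryption: S_i = E(K, S_{i−1}) with S_{0} = IV; C_i = P_i ⊕ S_i.
C[1]: S = E(K, 249) = 225; 174 ⊕ 225 = 79.
C[2]: S = E(K, 225) = 96; 123 ⊕ 96 = 27.
C[3]: S = E(K, 96) = 120; 75 ⊕ 120 = 51.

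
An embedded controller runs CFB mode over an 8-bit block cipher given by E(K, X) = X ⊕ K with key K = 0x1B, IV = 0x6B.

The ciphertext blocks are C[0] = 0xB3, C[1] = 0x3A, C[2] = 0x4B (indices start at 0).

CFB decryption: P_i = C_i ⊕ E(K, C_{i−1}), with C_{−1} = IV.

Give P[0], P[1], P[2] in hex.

P[0]: E(K, 0x6B) = 0x70; 0xB3 ⊕ 0x70 = 0xC3.
P[1]: E(K, 0xB3) = 0xA8; 0x3A ⊕ 0xA8 = 0x92.
P[2]: E(K, 0x3A) = 0x21; 0x4B ⊕ 0x21 = 0x6A.

P[0] = 0xC3, P[1] = 0x92, P[2] = 0x6A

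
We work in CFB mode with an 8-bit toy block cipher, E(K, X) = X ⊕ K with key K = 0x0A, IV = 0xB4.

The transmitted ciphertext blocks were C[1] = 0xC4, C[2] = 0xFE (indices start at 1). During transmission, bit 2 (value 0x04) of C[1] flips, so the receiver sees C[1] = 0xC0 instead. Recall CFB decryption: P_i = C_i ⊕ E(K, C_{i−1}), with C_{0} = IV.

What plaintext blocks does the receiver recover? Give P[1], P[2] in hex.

Only C[1] changed, to 0xC0. In CFB, a change in C_i flips the same bit in P_i and garbles P_{i+1}. Decrypting the received ciphertext:
P[1]: E(K, 0xB4) = 0xBE; 0xC0 ⊕ 0xBE = 0x7E.
P[2]: E(K, 0xC0) = 0xCA; 0xFE ⊕ 0xCA = 0x34.
Blocks that differ from the original plaintext: P[1], P[2].

P[1] = 0x7E, P[2] = 0x34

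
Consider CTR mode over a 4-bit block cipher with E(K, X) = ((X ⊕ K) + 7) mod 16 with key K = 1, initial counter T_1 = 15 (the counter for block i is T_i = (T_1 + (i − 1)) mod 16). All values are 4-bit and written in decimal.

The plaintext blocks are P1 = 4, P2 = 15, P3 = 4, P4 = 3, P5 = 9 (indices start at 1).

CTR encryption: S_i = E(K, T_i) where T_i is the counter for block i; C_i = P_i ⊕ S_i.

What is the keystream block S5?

9

C1: T = 15, S = E(K, T) = 5; 4 ⊕ 5 = 1.
C2: T = 0, S = E(K, T) = 8; 15 ⊕ 8 = 7.
C3: T = 1, S = E(K, T) = 7; 4 ⊕ 7 = 3.
C4: T = 2, S = E(K, T) = 10; 3 ⊕ 10 = 9.
C5: T = 3, S = E(K, T) = 9; 9 ⊕ 9 = 0.
So S5 = 9.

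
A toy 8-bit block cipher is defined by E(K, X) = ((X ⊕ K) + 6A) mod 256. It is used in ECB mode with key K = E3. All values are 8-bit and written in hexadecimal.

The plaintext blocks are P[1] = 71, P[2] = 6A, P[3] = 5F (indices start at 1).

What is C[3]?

ECB encryption: C_i = E(K, P_i).
C[3]: E(K, 5F) = 26.

C[3] = 26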